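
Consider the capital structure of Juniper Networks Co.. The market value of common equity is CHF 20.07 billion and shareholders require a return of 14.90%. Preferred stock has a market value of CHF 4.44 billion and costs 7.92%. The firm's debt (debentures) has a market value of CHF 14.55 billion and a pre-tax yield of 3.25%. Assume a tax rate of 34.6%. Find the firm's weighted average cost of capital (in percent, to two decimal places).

9.35%

Total capital V = 20.07 + 4.44 + 14.55 = 39.06.
Equity: weight = 20.07/39.06 = 0.5138; cost = 14.9%.
Preferred: weight = 4.44/39.06 = 0.1137; cost = 7.92%.
Debentures: weight = 14.55/39.06 = 0.3725; after-tax cost = 3.25% × (1 − 34.6%) = 2.1255%.
WACC = 0.5138 × 14.9000% + 0.1137 × 7.9200% + 0.3725 × 2.1255% = 9.3480%.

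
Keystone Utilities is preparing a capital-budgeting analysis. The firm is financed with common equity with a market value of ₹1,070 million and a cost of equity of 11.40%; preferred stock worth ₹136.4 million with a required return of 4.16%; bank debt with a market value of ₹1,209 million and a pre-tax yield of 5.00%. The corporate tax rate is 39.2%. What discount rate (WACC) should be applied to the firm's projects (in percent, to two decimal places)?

Total capital V = 1070 + 136.4 + 1209 = 2415.4.
Equity: weight = 1070/2415.4 = 0.4430; cost = 11.4%.
Preferred: weight = 136.4/2415.4 = 0.0565; cost = 4.16%.
Bank debt: weight = 1209/2415.4 = 0.5005; after-tax cost = 5% × (1 − 39.2%) = 3.0400%.
WACC = 0.4430 × 11.4000% + 0.0565 × 4.1600% + 0.5005 × 3.0400% = 6.8067%.

6.81%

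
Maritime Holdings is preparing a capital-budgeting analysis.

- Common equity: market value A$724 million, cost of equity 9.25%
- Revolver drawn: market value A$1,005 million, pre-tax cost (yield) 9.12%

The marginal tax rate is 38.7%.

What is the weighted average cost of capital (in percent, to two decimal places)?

7.12%

Total capital V = 724 + 1005 = 1729.
Equity: weight = 724/1729 = 0.4187; cost = 9.25%.
Revolver drawn: weight = 1005/1729 = 0.5813; after-tax cost = 9.12% × (1 − 38.7%) = 5.5906%.
WACC = 0.4187 × 9.2500% + 0.5813 × 5.5906% = 7.1229%.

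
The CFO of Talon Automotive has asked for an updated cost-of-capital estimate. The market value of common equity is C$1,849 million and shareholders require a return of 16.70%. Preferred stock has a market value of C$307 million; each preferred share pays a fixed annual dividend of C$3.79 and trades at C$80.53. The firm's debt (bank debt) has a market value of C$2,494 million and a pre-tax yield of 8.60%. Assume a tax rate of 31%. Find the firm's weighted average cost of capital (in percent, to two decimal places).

10.13%

Cost of preferred: Rp = 3.79 / 80.53 = 4.7063%.
Total capital V = 1849 + 307 + 2494 = 4650.
Equity: weight = 1849/4650 = 0.3976; cost = 16.7%.
Preferred: weight = 307/4650 = 0.0660; cost = 4.7063%.
Bank debt: weight = 2494/4650 = 0.5363; after-tax cost = 8.6% × (1 − 31%) = 5.9340%.
WACC = 0.3976 × 16.7000% + 0.0660 × 4.7063% + 0.5363 × 5.9340% = 10.1339%.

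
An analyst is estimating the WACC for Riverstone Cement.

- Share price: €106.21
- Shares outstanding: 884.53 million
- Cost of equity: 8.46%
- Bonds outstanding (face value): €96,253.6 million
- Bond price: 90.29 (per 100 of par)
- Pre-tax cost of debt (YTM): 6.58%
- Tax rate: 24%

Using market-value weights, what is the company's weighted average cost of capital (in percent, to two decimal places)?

6.80%

Market value of equity E = 106.21 × 884.53m = 93945.9313m. Market value of debt D = 96253.6m × 90.29/100 = 86907.37544m.
Total capital V = 93945.9313 + 86907.37544 = 180853.30674.
Equity: weight = 93945.9313/180853.30674 = 0.5195; cost = 8.46%.
Bonds outstanding: weight = 86907.37544/180853.30674 = 0.4805; after-tax cost = 6.58% × (1 − 24%) = 5.0008%.
WACC = 0.5195 × 8.4600% + 0.4805 × 5.0008% = 6.7977%.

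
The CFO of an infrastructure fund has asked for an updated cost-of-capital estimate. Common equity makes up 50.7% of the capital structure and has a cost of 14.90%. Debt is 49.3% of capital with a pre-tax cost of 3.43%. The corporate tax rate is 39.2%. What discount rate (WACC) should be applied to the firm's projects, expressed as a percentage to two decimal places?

After-tax cost of debt = 3.43% × (1 − 39.2%) = 2.0854%.
WACC = 0.507 × 14.9000% + 0.493 × 2.0854% = 8.5824%.

8.58%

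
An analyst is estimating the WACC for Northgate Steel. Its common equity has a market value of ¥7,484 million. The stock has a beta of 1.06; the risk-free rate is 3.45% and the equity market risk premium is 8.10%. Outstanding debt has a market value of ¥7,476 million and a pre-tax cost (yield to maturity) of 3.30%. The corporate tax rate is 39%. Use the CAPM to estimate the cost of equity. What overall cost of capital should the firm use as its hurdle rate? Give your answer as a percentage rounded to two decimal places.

7.03%

Cost of equity via CAPM: Re = 3.45% + 1.06 × 8.1% = 12.0360%.
Total capital V = 7484 + 7476 = 14960.
Equity: weight = 7484/14960 = 0.5003; cost = 12.036%.
Debt: weight = 7476/14960 = 0.4997; after-tax cost = 3.3% × (1 − 39%) = 2.0130%.
WACC = 0.5003 × 12.0360% + 0.4997 × 2.0130% = 7.0272%.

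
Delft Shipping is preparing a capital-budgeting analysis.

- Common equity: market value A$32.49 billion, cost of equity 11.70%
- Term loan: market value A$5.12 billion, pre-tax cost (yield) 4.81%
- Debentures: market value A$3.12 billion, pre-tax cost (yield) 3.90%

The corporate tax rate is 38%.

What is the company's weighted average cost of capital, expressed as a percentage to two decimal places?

9.89%

Total capital V = 32.49 + 5.12 + 3.12 = 40.73.
Equity: weight = 32.49/40.73 = 0.7977; cost = 11.7%.
Term loan: weight = 5.12/40.73 = 0.1257; after-tax cost = 4.81% × (1 − 38%) = 2.9822%.
Debentures: weight = 3.12/40.73 = 0.0766; after-tax cost = 3.9% × (1 − 38%) = 2.4180%.
WACC = 0.7977 × 11.7000% + 0.1257 × 2.9822% + 0.0766 × 2.4180% = 9.8931%.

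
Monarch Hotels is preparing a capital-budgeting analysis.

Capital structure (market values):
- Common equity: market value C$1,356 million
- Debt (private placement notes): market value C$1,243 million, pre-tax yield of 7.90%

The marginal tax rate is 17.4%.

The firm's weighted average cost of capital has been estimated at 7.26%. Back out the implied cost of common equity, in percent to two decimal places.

Total capital V = 1356 + 1243 = 2599.
Equity weight = 1356/2599 = 0.5217.
Private placement notes weight = 1243/2599 = 0.4783.
Debt contribution = 0.4783 × 7.9% × (1 − 17.4%) = 3.1208%.
Required equity contribution = 7.26% − 3.1208% = 4.1392%.
Re = 4.1392% / 0.5217 = 7.9334%.

7.93%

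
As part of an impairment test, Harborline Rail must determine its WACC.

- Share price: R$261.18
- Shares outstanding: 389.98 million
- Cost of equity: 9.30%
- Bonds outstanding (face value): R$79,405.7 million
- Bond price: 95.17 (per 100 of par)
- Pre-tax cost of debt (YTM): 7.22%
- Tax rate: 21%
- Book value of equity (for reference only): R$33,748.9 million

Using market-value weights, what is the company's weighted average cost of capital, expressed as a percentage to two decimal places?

Market value of equity E = 261.18 × 389.98m = 101854.9764m. Market value of debt D = 79405.7m × 95.17/100 = 75570.40469m.
Total capital V = 101854.9764 + 75570.40469 = 177425.38109.
Equity: weight = 101854.9764/177425.38109 = 0.5741; cost = 9.3%.
Bonds outstanding: weight = 75570.40469/177425.38109 = 0.4259; after-tax cost = 7.22% × (1 − 21%) = 5.7038%.
WACC = 0.5741 × 9.3000% + 0.4259 × 5.7038% = 7.7683%.

7.77%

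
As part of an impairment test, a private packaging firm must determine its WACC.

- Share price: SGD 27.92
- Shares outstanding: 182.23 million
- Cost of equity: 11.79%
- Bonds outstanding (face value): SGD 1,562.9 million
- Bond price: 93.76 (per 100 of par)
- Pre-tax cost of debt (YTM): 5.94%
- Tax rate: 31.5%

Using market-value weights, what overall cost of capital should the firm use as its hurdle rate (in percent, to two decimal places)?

Market value of equity E = 27.92 × 182.23m = 5087.8616m. Market value of debt D = 1562.9m × 93.76/100 = 1465.37504m.
Total capital V = 5087.8616 + 1465.37504 = 6553.23664.
Equity: weight = 5087.8616/6553.23664 = 0.7764; cost = 11.79%.
Bonds outstanding: weight = 1465.37504/6553.23664 = 0.2236; after-tax cost = 5.94% × (1 − 31.5%) = 4.0689%.
WACC = 0.7764 × 11.7900% + 0.2236 × 4.0689% = 10.0635%.

10.06%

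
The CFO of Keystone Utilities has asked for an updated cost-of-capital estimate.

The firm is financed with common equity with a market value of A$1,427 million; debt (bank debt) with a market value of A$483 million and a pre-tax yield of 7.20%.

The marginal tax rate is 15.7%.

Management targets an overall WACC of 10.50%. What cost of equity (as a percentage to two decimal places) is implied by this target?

Total capital V = 1427 + 483 = 1910.
Equity weight = 1427/1910 = 0.7471.
Bank debt weight = 483/1910 = 0.2529.
Debt contribution = 0.2529 × 7.2% × (1 − 15.7%) = 1.5349%.
Required equity contribution = 10.5% − 1.5349% = 8.9651%.
Re = 8.9651% / 0.7471 = 11.9996%.

12.00%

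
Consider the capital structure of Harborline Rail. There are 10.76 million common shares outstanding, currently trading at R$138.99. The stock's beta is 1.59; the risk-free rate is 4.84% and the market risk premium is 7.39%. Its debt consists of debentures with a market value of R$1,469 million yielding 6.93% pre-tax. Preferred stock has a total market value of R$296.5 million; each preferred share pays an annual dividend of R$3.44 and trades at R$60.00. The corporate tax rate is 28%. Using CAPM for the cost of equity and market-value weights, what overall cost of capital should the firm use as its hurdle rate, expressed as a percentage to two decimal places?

10.38%

Cost of equity via CAPM: Re = 4.84% + 1.59 × 7.39% = 16.5901%.
Cost of preferred: Rp = 3.44 / 60.0 = 5.7333%.
Market value of equity E = 138.99 × 10.76m = 1495.5324m.
Total capital V = 1495.5324 + 296.5 + 1469 = 3261.0324.
Equity: weight = 1495.5324/3261.0324 = 0.4586; cost = 16.5901%.
Preferred: weight = 296.5/3261.0324 = 0.0909; cost = 5.7333%.
Debentures: weight = 1469/3261.0324 = 0.4505; after-tax cost = 6.93% × (1 − 28%) = 4.9896%.
WACC = 0.4586 × 16.5901% + 0.0909 × 5.7333% + 0.4505 × 4.9896% = 10.3773%.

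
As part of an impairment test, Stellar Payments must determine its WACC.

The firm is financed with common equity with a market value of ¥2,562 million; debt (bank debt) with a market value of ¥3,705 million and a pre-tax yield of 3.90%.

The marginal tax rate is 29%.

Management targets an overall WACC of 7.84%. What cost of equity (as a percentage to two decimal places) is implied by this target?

15.17%

Total capital V = 2562 + 3705 = 6267.
Equity weight = 2562/6267 = 0.4088.
Bank debt weight = 3705/6267 = 0.5912.
Debt contribution = 0.5912 × 3.9% × (1 − 29%) = 1.6370%.
Required equity contribution = 7.84% − 1.6370% = 6.2030%.
Re = 6.2030% / 0.4088 = 15.1734%.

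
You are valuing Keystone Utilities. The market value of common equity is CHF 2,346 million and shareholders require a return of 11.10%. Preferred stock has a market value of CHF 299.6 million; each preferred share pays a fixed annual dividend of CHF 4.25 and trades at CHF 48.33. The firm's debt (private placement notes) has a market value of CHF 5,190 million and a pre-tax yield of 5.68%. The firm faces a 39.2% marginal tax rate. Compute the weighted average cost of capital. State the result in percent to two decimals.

Cost of preferred: Rp = 4.25 / 48.33 = 8.7937%.
Total capital V = 2346 + 299.6 + 5190 = 7835.6.
Equity: weight = 2346/7835.6 = 0.2994; cost = 11.1%.
Preferred: weight = 299.6/7835.6 = 0.0382; cost = 8.7937%.
Private placement notes: weight = 5190/7835.6 = 0.6624; after-tax cost = 5.68% × (1 − 39.2%) = 3.4534%.
WACC = 0.2994 × 11.1000% + 0.0382 × 8.7937% + 0.6624 × 3.4534% = 5.9470%.

5.95%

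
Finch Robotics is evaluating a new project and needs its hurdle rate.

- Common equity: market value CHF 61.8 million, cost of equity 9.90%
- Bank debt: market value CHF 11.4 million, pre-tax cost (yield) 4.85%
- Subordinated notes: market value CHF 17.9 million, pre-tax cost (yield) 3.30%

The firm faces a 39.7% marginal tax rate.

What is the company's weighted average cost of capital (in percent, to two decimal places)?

7.47%

Total capital V = 61.8 + 11.4 + 17.9 = 91.1.
Equity: weight = 61.8/91.1 = 0.6784; cost = 9.9%.
Bank debt: weight = 11.4/91.1 = 0.1251; after-tax cost = 4.85% × (1 − 39.7%) = 2.9245%.
Subordinated notes: weight = 17.9/91.1 = 0.1965; after-tax cost = 3.3% × (1 − 39.7%) = 1.9899%.
WACC = 0.6784 × 9.9000% + 0.1251 × 2.9245% + 0.1965 × 1.9899% = 7.4729%.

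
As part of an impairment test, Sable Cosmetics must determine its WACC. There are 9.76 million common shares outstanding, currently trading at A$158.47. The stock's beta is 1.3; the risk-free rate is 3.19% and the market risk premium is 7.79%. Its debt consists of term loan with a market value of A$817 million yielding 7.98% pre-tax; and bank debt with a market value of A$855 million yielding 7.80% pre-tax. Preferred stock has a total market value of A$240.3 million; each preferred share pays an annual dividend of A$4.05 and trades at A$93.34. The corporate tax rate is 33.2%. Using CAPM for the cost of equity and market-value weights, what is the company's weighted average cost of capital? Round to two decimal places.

8.80%

Cost of equity via CAPM: Re = 3.19% + 1.3 × 7.79% = 13.3170%.
Cost of preferred: Rp = 4.05 / 93.34 = 4.3390%.
Market value of equity E = 158.47 × 9.76m = 1546.6672m.
Total capital V = 1546.6672 + 240.3 + 817 + 855 = 3458.9672.
Equity: weight = 1546.6672/3458.9672 = 0.4471; cost = 13.317%.
Preferred: weight = 240.3/3458.9672 = 0.0695; cost = 4.339%.
Term loan: weight = 817/3458.9672 = 0.2362; after-tax cost = 7.98% × (1 − 33.2%) = 5.3306%.
Bank debt: weight = 855/3458.9672 = 0.2472; after-tax cost = 7.8% × (1 − 33.2%) = 5.2104%.
WACC = 0.4471 × 13.3170% + 0.0695 × 4.3390% + 0.2362 × 5.3306% + 0.2472 × 5.2104% = 8.8031%.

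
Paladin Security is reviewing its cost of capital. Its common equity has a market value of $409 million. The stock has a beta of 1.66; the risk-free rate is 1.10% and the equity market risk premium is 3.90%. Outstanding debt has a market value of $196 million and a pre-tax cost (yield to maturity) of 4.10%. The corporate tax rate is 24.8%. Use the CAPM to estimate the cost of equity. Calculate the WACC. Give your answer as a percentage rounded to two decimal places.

Cost of equity via CAPM: Re = 1.1% + 1.66 × 3.9% = 7.5740%.
Total capital V = 409 + 196 = 605.
Equity: weight = 409/605 = 0.6760; cost = 7.574%.
Debt: weight = 196/605 = 0.3240; after-tax cost = 4.1% × (1 − 24.8%) = 3.0832%.
WACC = 0.6760 × 7.5740% + 0.3240 × 3.0832% = 6.1191%.

6.12%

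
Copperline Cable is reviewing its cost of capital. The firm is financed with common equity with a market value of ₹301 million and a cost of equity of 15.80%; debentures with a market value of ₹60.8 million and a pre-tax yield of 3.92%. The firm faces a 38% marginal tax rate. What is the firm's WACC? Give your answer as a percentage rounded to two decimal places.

13.55%

Total capital V = 301 + 60.8 = 361.8.
Equity: weight = 301/361.8 = 0.8320; cost = 15.8%.
Debentures: weight = 60.8/361.8 = 0.1680; after-tax cost = 3.92% × (1 − 38%) = 2.4304%.
WACC = 0.8320 × 15.8000% + 0.1680 × 2.4304% = 13.5533%.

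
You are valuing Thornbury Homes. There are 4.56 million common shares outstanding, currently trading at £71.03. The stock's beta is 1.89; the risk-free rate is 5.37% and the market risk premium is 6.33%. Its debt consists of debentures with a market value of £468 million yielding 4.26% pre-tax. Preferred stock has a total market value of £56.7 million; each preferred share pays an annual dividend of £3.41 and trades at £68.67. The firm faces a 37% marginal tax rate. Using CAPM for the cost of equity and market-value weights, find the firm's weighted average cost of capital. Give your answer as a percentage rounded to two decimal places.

Cost of equity via CAPM: Re = 5.37% + 1.89 × 6.33% = 17.3337%.
Cost of preferred: Rp = 3.41 / 68.67 = 4.9658%.
Market value of equity E = 71.03 × 4.56m = 323.8968m.
Total capital V = 323.8968 + 56.7 + 468 = 848.5968.
Equity: weight = 323.8968/848.5968 = 0.3817; cost = 17.3337%.
Preferred: weight = 56.7/848.5968 = 0.0668; cost = 4.9658%.
Debentures: weight = 468/848.5968 = 0.5515; after-tax cost = 4.26% × (1 − 37%) = 2.6838%.
WACC = 0.3817 × 17.3337% + 0.0668 × 4.9658% + 0.5515 × 2.6838% = 8.4279%.

8.43%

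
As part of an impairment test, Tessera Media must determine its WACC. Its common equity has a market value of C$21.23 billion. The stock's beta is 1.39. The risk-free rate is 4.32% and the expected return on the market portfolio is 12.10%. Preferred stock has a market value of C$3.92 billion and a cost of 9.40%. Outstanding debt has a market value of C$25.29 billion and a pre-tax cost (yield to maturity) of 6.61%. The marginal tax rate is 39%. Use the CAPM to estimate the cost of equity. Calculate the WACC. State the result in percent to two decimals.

9.12%

Market risk premium = 12.1% − 4.32% = 7.78%.
Cost of equity via CAPM: Re = 4.32% + 1.39 × 7.78% = 15.1342%.
Total capital V = 21.23 + 3.92 + 25.29 = 50.44.
Equity: weight = 21.23/50.44 = 0.4209; cost = 15.1342%.
Preferred: weight = 3.92/50.44 = 0.0777; cost = 9.4%.
Debt: weight = 25.29/50.44 = 0.5014; after-tax cost = 6.61% × (1 − 39%) = 4.0321%.
WACC = 0.4209 × 15.1342% + 0.0777 × 9.4000% + 0.5014 × 4.0321% = 9.1221%.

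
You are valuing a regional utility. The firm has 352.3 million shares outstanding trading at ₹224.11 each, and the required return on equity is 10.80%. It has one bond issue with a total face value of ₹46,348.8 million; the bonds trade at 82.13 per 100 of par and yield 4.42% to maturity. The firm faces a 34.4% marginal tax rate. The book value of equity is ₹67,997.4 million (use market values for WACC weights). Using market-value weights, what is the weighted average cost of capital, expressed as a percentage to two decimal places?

Market value of equity E = 224.11 × 352.3m = 78953.953m. Market value of debt D = 46348.8m × 82.13/100 = 38066.26944m.
Total capital V = 78953.953 + 38066.26944 = 117020.22244.
Equity: weight = 78953.953/117020.22244 = 0.6747; cost = 10.8%.
Bonds outstanding: weight = 38066.26944/117020.22244 = 0.3253; after-tax cost = 4.42% × (1 − 34.4%) = 2.8995%.
WACC = 0.6747 × 10.8000% + 0.3253 × 2.8995% = 8.2300%.

8.23%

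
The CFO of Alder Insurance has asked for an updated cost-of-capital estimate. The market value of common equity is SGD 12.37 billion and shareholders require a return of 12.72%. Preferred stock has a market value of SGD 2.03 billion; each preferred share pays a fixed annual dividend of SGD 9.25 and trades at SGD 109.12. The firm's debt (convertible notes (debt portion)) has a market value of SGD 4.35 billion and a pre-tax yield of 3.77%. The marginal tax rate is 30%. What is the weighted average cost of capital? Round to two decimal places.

Cost of preferred: Rp = 9.25 / 109.12 = 8.4769%.
Total capital V = 12.37 + 2.03 + 4.35 = 18.75.
Equity: weight = 12.37/18.75 = 0.6597; cost = 12.72%.
Preferred: weight = 2.03/18.75 = 0.1083; cost = 8.4769%.
Convertible notes (debt portion): weight = 4.35/18.75 = 0.2320; after-tax cost = 3.77% × (1 − 30%) = 2.6390%.
WACC = 0.6597 × 12.7200% + 0.1083 × 8.4769% + 0.2320 × 2.6390% = 9.9218%.

9.92%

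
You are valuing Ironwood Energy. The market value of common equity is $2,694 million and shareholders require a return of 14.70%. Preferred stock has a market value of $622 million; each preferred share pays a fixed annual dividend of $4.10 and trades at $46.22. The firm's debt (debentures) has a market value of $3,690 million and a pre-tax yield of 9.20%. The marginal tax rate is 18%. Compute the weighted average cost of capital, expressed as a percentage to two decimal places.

Cost of preferred: Rp = 4.1 / 46.22 = 8.8706%.
Total capital V = 2694 + 622 + 3690 = 7006.
Equity: weight = 2694/7006 = 0.3845; cost = 14.7%.
Preferred: weight = 622/7006 = 0.0888; cost = 8.8706%.
Debentures: weight = 3690/7006 = 0.5267; after-tax cost = 9.2% × (1 − 18%) = 7.5440%.
WACC = 0.3845 × 14.7000% + 0.0888 × 8.8706% + 0.5267 × 7.5440% = 10.4135%.

10.41%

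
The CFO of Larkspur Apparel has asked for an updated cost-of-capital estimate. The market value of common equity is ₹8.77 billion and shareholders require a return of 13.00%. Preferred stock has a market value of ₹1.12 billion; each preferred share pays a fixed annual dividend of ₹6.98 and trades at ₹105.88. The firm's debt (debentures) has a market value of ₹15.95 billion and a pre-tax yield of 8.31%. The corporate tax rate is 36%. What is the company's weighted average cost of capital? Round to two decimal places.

7.98%

Cost of preferred: Rp = 6.98 / 105.88 = 6.5924%.
Total capital V = 8.77 + 1.12 + 15.95 = 25.84.
Equity: weight = 8.77/25.84 = 0.3394; cost = 13%.
Preferred: weight = 1.12/25.84 = 0.0433; cost = 6.5924%.
Debentures: weight = 15.95/25.84 = 0.6173; after-tax cost = 8.31% × (1 − 36%) = 5.3184%.
WACC = 0.3394 × 13.0000% + 0.0433 × 6.5924% + 0.6173 × 5.3184% = 7.9807%.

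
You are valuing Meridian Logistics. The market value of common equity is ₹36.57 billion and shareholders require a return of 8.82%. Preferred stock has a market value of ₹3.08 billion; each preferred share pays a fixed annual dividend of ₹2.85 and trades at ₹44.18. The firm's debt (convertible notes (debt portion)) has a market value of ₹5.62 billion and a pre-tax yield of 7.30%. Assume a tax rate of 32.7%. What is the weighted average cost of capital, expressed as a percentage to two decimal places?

Cost of preferred: Rp = 2.85 / 44.18 = 6.4509%.
Total capital V = 36.57 + 3.08 + 5.62 = 45.27.
Equity: weight = 36.57/45.27 = 0.8078; cost = 8.82%.
Preferred: weight = 3.08/45.27 = 0.0680; cost = 6.4509%.
Convertible notes (debt portion): weight = 5.62/45.27 = 0.1241; after-tax cost = 7.3% × (1 − 32.7%) = 4.9129%.
WACC = 0.8078 × 8.8200% + 0.0680 × 6.4509% + 0.1241 × 4.9129% = 8.1738%.

8.17%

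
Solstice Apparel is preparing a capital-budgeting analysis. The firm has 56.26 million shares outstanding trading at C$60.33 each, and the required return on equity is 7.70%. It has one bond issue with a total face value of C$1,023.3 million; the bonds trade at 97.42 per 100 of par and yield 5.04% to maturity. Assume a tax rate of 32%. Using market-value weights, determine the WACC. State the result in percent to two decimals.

Market value of equity E = 60.33 × 56.26m = 3394.1658m. Market value of debt D = 1023.3m × 97.42/100 = 996.89886m.
Total capital V = 3394.1658 + 996.89886 = 4391.06466.
Equity: weight = 3394.1658/4391.06466 = 0.7730; cost = 7.7%.
Bonds outstanding: weight = 996.89886/4391.06466 = 0.2270; after-tax cost = 5.04% × (1 − 32%) = 3.4272%.
WACC = 0.7730 × 7.7000% + 0.2270 × 3.4272% = 6.7300%.

6.73%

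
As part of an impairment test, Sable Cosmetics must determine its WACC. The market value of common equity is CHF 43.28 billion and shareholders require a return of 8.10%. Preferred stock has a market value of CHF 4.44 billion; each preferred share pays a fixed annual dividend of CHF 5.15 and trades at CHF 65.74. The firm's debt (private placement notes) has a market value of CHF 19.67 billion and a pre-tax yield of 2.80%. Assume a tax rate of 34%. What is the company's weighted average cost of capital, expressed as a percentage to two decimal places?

Cost of preferred: Rp = 5.15 / 65.74 = 7.8339%.
Total capital V = 43.28 + 4.44 + 19.67 = 67.39.
Equity: weight = 43.28/67.39 = 0.6422; cost = 8.1%.
Preferred: weight = 4.44/67.39 = 0.0659; cost = 7.8339%.
Private placement notes: weight = 19.67/67.39 = 0.2919; after-tax cost = 2.8% × (1 − 34%) = 1.8480%.
WACC = 0.6422 × 8.1000% + 0.0659 × 7.8339% + 0.2919 × 1.8480% = 6.2576%.

6.26%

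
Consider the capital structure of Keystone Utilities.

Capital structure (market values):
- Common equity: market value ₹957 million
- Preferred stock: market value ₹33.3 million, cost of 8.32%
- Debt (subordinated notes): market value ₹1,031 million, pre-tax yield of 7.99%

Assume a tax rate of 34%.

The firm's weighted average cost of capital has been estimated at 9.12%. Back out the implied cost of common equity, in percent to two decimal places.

13.29%

Total capital V = 957 + 33.3 + 1031 = 2021.3.
Equity weight = 957/2021.3 = 0.4735.
Preferred weight = 33.3/2021.3 = 0.0165.
Subordinated notes weight = 1031/2021.3 = 0.5101.
Debt contribution = 0.5101 × 7.99% × (1 − 34%) = 2.6898%.
Preferred contribution = 0.0165 × 8.32% = 0.1371%.
Required equity contribution = 9.12% − 2.8269% = 6.2931%.
Re = 6.2931% / 0.4735 = 13.2919%.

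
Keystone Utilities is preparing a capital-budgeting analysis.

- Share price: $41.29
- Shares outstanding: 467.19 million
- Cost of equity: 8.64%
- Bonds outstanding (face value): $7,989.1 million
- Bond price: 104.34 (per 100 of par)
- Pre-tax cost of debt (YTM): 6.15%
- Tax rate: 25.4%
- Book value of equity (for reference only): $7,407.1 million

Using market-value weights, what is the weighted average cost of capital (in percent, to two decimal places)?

Market value of equity E = 41.29 × 467.19m = 19290.2751m. Market value of debt D = 7989.1m × 104.34/100 = 8335.82694m.
Total capital V = 19290.2751 + 8335.82694 = 27626.10204.
Equity: weight = 19290.2751/27626.10204 = 0.6983; cost = 8.64%.
Bonds outstanding: weight = 8335.82694/27626.10204 = 0.3017; after-tax cost = 6.15% × (1 − 25.4%) = 4.5879%.
WACC = 0.6983 × 8.6400% + 0.3017 × 4.5879% = 7.4173%.

7.42%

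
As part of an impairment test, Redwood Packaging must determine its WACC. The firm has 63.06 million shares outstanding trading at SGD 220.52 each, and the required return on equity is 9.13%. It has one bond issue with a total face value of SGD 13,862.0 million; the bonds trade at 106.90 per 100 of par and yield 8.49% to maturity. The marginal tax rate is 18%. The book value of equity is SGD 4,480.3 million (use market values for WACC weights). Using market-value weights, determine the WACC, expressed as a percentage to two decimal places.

Market value of equity E = 220.52 × 63.06m = 13905.9912m. Market value of debt D = 13862m × 106.9/100 = 14818.478m.
Total capital V = 13905.9912 + 14818.478 = 28724.4692.
Equity: weight = 13905.9912/28724.4692 = 0.4841; cost = 9.13%.
Bonds outstanding: weight = 14818.478/28724.4692 = 0.5159; after-tax cost = 8.49% × (1 − 18%) = 6.9618%.
WACC = 0.4841 × 9.1300% + 0.5159 × 6.9618% = 8.0115%.

8.01%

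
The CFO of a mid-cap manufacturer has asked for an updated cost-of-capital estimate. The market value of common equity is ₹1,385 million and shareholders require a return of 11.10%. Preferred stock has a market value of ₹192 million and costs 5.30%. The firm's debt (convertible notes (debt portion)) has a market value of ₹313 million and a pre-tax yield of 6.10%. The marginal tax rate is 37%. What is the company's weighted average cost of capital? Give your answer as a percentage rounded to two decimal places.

Total capital V = 1385 + 192 + 313 = 1890.
Equity: weight = 1385/1890 = 0.7328; cost = 11.1%.
Preferred: weight = 192/1890 = 0.1016; cost = 5.3%.
Convertible notes (debt portion): weight = 313/1890 = 0.1656; after-tax cost = 6.1% × (1 − 37%) = 3.8430%.
WACC = 0.7328 × 11.1000% + 0.1016 × 5.3000% + 0.1656 × 3.8430% = 9.3090%.

9.31%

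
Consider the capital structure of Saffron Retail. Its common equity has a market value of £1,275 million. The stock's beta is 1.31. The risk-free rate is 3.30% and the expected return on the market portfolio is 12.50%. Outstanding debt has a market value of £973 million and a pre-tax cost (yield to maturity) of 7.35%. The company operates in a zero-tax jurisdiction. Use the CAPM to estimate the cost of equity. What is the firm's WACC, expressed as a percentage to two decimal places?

11.89%

Market risk premium = 12.5% − 3.3% = 9.2%.
Cost of equity via CAPM: Re = 3.3% + 1.31 × 9.2% = 15.3520%.
Total capital V = 1275 + 973 = 2248.
Equity: weight = 1275/2248 = 0.5672; cost = 15.352%.
Debt: weight = 973/2248 = 0.4328; after-tax cost = 7.35% × (1 − 0%) = 7.3500%.
WACC = 0.5672 × 15.3520% + 0.4328 × 7.3500% = 11.8885%.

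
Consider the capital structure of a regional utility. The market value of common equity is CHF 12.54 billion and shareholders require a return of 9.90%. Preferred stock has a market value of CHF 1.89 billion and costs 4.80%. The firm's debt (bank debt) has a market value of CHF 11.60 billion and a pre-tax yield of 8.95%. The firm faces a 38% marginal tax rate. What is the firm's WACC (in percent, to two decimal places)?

7.59%

Total capital V = 12.54 + 1.89 + 11.6 = 26.03.
Equity: weight = 12.54/26.03 = 0.4818; cost = 9.9%.
Preferred: weight = 1.89/26.03 = 0.0726; cost = 4.8%.
Bank debt: weight = 11.6/26.03 = 0.4456; after-tax cost = 8.95% × (1 − 38%) = 5.5490%.
WACC = 0.4818 × 9.9000% + 0.0726 × 4.8000% + 0.4456 × 5.5490% = 7.5907%.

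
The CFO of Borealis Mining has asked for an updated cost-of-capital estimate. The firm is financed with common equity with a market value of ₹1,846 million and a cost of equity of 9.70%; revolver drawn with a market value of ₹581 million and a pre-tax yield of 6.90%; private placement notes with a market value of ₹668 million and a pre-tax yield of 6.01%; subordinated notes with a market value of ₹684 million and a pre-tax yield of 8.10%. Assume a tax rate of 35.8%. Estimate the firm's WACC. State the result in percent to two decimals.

Total capital V = 1846 + 581 + 668 + 684 = 3779.
Equity: weight = 1846/3779 = 0.4885; cost = 9.7%.
Revolver drawn: weight = 581/3779 = 0.1537; after-tax cost = 6.9% × (1 − 35.8%) = 4.4298%.
Private placement notes: weight = 668/3779 = 0.1768; after-tax cost = 6.01% × (1 − 35.8%) = 3.8584%.
Subordinated notes: weight = 684/3779 = 0.1810; after-tax cost = 8.1% × (1 − 35.8%) = 5.2002%.
WACC = 0.4885 × 9.7000% + 0.1537 × 4.4298% + 0.1768 × 3.8584% + 0.1810 × 5.2002% = 7.0427%.

7.04%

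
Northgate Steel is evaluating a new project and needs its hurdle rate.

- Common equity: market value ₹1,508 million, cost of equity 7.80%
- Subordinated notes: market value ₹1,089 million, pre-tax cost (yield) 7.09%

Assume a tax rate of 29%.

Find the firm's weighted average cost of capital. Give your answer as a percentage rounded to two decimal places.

6.64%

Total capital V = 1508 + 1089 = 2597.
Equity: weight = 1508/2597 = 0.5807; cost = 7.8%.
Subordinated notes: weight = 1089/2597 = 0.4193; after-tax cost = 7.09% × (1 − 29%) = 5.0339%.
WACC = 0.5807 × 7.8000% + 0.4193 × 5.0339% = 6.6401%.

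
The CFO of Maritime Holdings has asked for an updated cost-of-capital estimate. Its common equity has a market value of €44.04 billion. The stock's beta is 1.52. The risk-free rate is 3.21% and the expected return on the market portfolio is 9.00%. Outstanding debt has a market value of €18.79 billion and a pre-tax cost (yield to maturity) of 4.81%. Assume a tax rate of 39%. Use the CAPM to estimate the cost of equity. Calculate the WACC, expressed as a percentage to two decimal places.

Market risk premium = 9.0% − 3.21% = 5.79%.
Cost of equity via CAPM: Re = 3.21% + 1.52 × 5.79% = 12.0108%.
Total capital V = 44.04 + 18.79 = 62.83.
Equity: weight = 44.04/62.83 = 0.7009; cost = 12.0108%.
Debt: weight = 18.79/62.83 = 0.2991; after-tax cost = 4.81% × (1 − 39%) = 2.9341%.
WACC = 0.7009 × 12.0108% + 0.2991 × 2.9341% = 9.2963%.

9.30%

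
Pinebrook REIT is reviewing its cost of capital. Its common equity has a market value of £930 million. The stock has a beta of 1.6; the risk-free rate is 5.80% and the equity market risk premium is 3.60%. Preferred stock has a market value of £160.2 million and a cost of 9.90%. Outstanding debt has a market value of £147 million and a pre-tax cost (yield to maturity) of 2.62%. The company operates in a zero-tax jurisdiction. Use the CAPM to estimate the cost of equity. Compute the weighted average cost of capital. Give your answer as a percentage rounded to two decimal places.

Cost of equity via CAPM: Re = 5.8% + 1.6 × 3.6% = 11.5600%.
Total capital V = 930 + 160.2 + 147 = 1237.2.
Equity: weight = 930/1237.2 = 0.7517; cost = 11.56%.
Preferred: weight = 160.2/1237.2 = 0.1295; cost = 9.9%.
Debt: weight = 147/1237.2 = 0.1188; after-tax cost = 2.62% × (1 − 0%) = 2.6200%.
WACC = 0.7517 × 11.5600% + 0.1295 × 9.9000% + 0.1188 × 2.6200% = 10.2828%.

10.28%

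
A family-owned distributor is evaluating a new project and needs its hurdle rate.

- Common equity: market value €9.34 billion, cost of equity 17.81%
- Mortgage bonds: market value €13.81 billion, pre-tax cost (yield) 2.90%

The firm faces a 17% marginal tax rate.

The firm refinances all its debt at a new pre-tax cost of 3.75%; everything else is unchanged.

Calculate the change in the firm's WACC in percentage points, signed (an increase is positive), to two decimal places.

+0.42 pp

Current WACC:
Total capital V = 9.34 + 13.81 = 23.15.
Equity: weight = 9.34/23.15 = 0.4035; cost = 17.81%.
Mortgage bonds: weight = 13.81/23.15 = 0.5965; after-tax cost = 2.9% × (1 − 17%) = 2.4070%.
WACC = 0.4035 × 17.8100% + 0.5965 × 2.4070% = 8.6214%.
After the change:
Total capital V = 9.34 + 13.81 = 23.15.
Equity: weight = 9.34/23.15 = 0.4035; cost = 17.81%.
Mortgage bonds: weight = 13.81/23.15 = 0.5965; after-tax cost = 3.75% × (1 − 17%) = 3.1125%.
WACC = 0.4035 × 17.8100% + 0.5965 × 3.1125% = 9.0423%.
Change in WACC = 9.0423% − 8.6214% = 0.4209 pp.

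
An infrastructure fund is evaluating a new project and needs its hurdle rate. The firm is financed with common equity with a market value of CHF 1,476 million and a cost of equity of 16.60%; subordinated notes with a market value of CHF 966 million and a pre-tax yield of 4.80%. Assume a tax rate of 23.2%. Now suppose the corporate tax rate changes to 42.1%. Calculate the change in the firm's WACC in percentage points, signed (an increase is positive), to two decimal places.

Current WACC:
Total capital V = 1476 + 966 = 2442.
Equity: weight = 1476/2442 = 0.6044; cost = 16.6%.
Subordinated notes: weight = 966/2442 = 0.3956; after-tax cost = 4.8% × (1 − 23.2%) = 3.6864%.
WACC = 0.6044 × 16.6000% + 0.3956 × 3.6864% = 11.4917%.
After the change:
Total capital V = 1476 + 966 = 2442.
Equity: weight = 1476/2442 = 0.6044; cost = 16.6%.
Subordinated notes: weight = 966/2442 = 0.3956; after-tax cost = 4.8% × (1 − 42.1%) = 2.7792%.
WACC = 0.6044 × 16.6000% + 0.3956 × 2.7792% = 11.1328%.
Change in WACC = 11.1328% − 11.4917% = -0.3589 pp.

-0.36 pp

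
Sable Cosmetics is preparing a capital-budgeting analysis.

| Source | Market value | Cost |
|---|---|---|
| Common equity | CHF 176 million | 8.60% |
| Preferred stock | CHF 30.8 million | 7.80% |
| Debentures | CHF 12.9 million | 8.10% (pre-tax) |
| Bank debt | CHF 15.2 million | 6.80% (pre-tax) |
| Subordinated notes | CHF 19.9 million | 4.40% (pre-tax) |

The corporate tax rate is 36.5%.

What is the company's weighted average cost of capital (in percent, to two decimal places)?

7.62%

Total capital V = 176 + 30.8 + 12.9 + 15.2 + 19.9 = 254.8.
Equity: weight = 176/254.8 = 0.6907; cost = 8.6%.
Preferred: weight = 30.8/254.8 = 0.1209; cost = 7.8%.
Debentures: weight = 12.9/254.8 = 0.0506; after-tax cost = 8.1% × (1 − 36.5%) = 5.1435%.
Bank debt: weight = 15.2/254.8 = 0.0597; after-tax cost = 6.8% × (1 − 36.5%) = 4.3180%.
Subordinated notes: weight = 19.9/254.8 = 0.0781; after-tax cost = 4.4% × (1 − 36.5%) = 2.7940%.
WACC = 0.6907 × 8.6000% + 0.1209 × 7.8000% + 0.0506 × 5.1435% + 0.0597 × 4.3180% + 0.0781 × 2.7940% = 7.6194%.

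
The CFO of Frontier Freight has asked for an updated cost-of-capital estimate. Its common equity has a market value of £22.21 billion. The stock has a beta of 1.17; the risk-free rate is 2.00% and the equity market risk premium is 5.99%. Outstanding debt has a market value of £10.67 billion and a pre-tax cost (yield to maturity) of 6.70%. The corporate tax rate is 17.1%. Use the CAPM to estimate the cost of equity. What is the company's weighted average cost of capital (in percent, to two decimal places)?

Cost of equity via CAPM: Re = 2.0% + 1.17 × 5.99% = 9.0083%.
Total capital V = 22.21 + 10.67 = 32.88.
Equity: weight = 22.21/32.88 = 0.6755; cost = 9.0083%.
Debt: weight = 10.67/32.88 = 0.3245; after-tax cost = 6.7% × (1 − 17.1%) = 5.5543%.
WACC = 0.6755 × 9.0083% + 0.3245 × 5.5543% = 7.8874%.

7.89%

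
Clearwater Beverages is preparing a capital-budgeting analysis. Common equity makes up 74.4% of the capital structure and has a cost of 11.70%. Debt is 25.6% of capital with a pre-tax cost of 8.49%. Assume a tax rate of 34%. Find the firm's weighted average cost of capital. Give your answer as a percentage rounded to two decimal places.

After-tax cost of debt = 8.49% × (1 − 34%) = 5.6034%.
WACC = 0.744 × 11.7000% + 0.256 × 5.6034% = 10.1393%.

10.14%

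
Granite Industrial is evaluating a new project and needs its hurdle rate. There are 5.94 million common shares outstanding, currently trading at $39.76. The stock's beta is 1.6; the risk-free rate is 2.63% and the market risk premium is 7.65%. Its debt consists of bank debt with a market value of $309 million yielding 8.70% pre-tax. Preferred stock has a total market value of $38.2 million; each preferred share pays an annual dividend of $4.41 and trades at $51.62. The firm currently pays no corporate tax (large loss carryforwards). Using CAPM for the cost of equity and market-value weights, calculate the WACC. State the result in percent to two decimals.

Cost of equity via CAPM: Re = 2.63% + 1.6 × 7.65% = 14.8700%.
Cost of preferred: Rp = 4.41 / 51.62 = 8.5432%.
Market value of equity E = 39.76 × 5.94m = 236.1744m.
Total capital V = 236.1744 + 38.2 + 309 = 583.3744.
Equity: weight = 236.1744/583.3744 = 0.4048; cost = 14.87%.
Preferred: weight = 38.2/583.3744 = 0.0655; cost = 8.5432%.
Bank debt: weight = 309/583.3744 = 0.5297; after-tax cost = 8.7% × (1 − 0%) = 8.7000%.
WACC = 0.4048 × 14.8700% + 0.0655 × 8.5432% + 0.5297 × 8.7000% = 11.1876%.

11.19%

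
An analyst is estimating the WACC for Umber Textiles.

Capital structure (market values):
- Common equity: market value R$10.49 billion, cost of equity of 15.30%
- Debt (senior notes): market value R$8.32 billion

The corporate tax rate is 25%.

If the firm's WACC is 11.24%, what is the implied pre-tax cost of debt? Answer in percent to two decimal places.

8.16%

Total capital V = 10.49 + 8.32 = 18.81.
Equity weight = 10.49/18.81 = 0.5577.
Senior notes weight = 8.32/18.81 = 0.4423.
Equity contribution = 0.5577 × 15.3% = 8.5325%.
Remaining for debt = 11.24% − 8.5325% = 2.7075%.
Rd × (1 − 25%) × 0.4423 = 2.7075%  ⇒  Rd = 8.1614%.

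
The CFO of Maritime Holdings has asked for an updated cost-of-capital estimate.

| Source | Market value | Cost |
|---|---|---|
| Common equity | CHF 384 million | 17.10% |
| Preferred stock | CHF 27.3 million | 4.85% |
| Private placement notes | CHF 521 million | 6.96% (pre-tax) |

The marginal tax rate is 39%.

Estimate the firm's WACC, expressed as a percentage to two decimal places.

9.56%

Total capital V = 384 + 27.3 + 521 = 932.3.
Equity: weight = 384/932.3 = 0.4119; cost = 17.1%.
Preferred: weight = 27.3/932.3 = 0.0293; cost = 4.85%.
Private placement notes: weight = 521/932.3 = 0.5588; after-tax cost = 6.96% × (1 − 39%) = 4.2456%.
WACC = 0.4119 × 17.1000% + 0.0293 × 4.8500% + 0.5588 × 4.2456% = 9.5578%.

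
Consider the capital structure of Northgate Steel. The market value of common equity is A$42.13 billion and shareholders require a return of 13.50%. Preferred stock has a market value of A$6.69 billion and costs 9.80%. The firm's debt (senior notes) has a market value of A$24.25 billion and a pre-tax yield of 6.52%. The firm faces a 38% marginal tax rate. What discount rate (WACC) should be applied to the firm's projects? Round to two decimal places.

10.02%

Total capital V = 42.13 + 6.69 + 24.25 = 73.07.
Equity: weight = 42.13/73.07 = 0.5766; cost = 13.5%.
Preferred: weight = 6.69/73.07 = 0.0916; cost = 9.8%.
Senior notes: weight = 24.25/73.07 = 0.3319; after-tax cost = 6.52% × (1 − 38%) = 4.0424%.
WACC = 0.5766 × 13.5000% + 0.0916 × 9.8000% + 0.3319 × 4.0424% = 10.0225%.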